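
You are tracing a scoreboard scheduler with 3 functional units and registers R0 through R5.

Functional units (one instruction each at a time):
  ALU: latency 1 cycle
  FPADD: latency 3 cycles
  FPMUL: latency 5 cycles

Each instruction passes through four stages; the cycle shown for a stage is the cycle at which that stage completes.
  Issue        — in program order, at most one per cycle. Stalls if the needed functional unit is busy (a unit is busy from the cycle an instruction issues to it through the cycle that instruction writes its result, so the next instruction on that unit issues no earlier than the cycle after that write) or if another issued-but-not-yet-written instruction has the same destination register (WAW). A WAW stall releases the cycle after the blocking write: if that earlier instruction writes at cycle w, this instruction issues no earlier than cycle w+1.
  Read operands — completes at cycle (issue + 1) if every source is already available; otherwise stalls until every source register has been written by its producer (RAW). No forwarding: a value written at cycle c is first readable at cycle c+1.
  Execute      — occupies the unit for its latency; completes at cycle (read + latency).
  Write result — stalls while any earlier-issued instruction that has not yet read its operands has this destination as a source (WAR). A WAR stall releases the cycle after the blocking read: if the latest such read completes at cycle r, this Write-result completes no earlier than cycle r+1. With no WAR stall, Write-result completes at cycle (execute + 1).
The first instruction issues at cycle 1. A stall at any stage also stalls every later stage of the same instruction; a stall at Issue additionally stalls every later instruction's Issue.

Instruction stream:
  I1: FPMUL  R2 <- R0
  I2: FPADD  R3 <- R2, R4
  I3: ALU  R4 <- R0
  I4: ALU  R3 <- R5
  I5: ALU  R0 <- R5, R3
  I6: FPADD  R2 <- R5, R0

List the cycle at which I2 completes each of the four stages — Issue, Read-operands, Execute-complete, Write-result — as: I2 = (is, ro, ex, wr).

I2 = (2, 9, 12, 13)

[1] I1 issues→FPMUL
[2] I1 reads · I2 issues→FPADD
[3] I3 issues→ALU
[4] I3 reads
[5] I3 exec-done
[7] I1 exec-done
[8] I1 writes R2
[9] I2 reads
[10] I3 writes R4
[12] I2 exec-done
[13] I2 writes R3
[14] I4 issues→ALU
[15] I4 reads
[16] I4 exec-done
[17] I4 writes R3
[18] I5 issues→ALU
[19] I5 reads · I6 issues→FPADD
[20] I5 exec-done
[21] I5 writes R0
[22] I6 reads
[25] I6 exec-done
[26] I6 writes R2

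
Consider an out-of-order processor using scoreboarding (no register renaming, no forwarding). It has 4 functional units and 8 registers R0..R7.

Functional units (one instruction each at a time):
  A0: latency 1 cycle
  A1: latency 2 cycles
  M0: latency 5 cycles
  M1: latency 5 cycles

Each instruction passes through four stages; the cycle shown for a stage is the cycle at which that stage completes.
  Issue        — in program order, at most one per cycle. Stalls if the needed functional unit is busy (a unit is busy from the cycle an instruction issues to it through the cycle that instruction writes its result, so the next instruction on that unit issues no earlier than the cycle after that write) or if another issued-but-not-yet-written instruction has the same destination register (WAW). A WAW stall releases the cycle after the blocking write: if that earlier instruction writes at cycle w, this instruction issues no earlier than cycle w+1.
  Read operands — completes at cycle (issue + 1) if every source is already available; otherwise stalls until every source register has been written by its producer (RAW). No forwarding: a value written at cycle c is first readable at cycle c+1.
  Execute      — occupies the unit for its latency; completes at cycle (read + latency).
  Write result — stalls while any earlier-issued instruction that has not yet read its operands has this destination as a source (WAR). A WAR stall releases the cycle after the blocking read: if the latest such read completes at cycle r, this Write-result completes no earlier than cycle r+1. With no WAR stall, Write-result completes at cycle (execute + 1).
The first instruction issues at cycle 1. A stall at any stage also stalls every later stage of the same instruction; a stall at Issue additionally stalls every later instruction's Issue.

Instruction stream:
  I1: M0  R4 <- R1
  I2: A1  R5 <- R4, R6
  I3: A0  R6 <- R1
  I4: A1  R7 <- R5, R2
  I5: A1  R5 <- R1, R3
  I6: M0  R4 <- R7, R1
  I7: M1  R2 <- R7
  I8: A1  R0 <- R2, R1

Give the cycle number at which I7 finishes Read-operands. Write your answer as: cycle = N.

cycle = 21

c1: I1 issues→M0
c2: I1 reads | I2 issues→A1
c3: I3 issues→A0
c4: I3 reads
c5: I3 exec-done
c7: I1 exec-done
c8: I1 writes R4
c9: I2 reads
c10: I3 writes R6
c11: I2 exec-done
c12: I2 writes R5
c13: I4 issues→A1
c14: I4 reads
c16: I4 exec-done
c17: I4 writes R7
c18: I5 issues→A1
c19: I5 reads | I6 issues→M0
c20: I6 reads | I7 issues→M1
c21: I5 exec-done | I7 reads
c22: I5 writes R5
c23: I8 issues→A1
c25: I6 exec-done
c26: I6 writes R4 | I7 exec-done
c27: I7 writes R2
c28: I8 reads
c30: I8 exec-done
c31: I8 writes R0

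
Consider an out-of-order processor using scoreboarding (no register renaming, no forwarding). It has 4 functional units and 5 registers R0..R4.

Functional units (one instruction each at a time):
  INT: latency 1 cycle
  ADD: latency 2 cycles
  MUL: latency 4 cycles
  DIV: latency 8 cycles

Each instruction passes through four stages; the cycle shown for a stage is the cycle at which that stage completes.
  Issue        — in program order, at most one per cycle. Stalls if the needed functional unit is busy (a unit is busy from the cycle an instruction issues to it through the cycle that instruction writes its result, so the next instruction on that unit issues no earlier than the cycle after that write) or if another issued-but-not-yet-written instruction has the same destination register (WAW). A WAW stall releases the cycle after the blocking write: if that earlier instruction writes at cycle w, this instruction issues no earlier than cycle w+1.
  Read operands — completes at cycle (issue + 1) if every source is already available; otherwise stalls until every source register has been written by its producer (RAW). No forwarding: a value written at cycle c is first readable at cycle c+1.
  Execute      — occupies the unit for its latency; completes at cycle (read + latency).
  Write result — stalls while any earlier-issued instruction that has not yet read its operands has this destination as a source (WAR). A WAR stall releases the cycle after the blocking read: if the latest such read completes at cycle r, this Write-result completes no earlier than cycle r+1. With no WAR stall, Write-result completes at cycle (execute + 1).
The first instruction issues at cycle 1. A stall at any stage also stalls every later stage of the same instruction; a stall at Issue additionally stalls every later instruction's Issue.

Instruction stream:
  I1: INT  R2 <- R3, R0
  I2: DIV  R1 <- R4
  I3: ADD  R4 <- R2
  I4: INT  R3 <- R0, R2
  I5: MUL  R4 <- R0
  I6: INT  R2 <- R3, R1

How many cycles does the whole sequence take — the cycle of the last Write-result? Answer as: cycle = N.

cycle = 15

cycle 1: I1→INT
cycle 2: I1 RO; I2→DIV
cycle 3: I1 EX; I2 RO; I3→ADD
cycle 4: I1 WR R2
cycle 5: I3 RO; I4→INT
cycle 6: I4 RO
cycle 7: I3 EX; I4 EX
cycle 8: I3 WR R4; I4 WR R3
cycle 9: I5→MUL
cycle 10: I5 RO; I6→INT
cycle 11: I2 EX
cycle 12: I2 WR R1
cycle 13: I6 RO
cycle 14: I5 EX; I6 EX
cycle 15: I5 WR R4; I6 WR R2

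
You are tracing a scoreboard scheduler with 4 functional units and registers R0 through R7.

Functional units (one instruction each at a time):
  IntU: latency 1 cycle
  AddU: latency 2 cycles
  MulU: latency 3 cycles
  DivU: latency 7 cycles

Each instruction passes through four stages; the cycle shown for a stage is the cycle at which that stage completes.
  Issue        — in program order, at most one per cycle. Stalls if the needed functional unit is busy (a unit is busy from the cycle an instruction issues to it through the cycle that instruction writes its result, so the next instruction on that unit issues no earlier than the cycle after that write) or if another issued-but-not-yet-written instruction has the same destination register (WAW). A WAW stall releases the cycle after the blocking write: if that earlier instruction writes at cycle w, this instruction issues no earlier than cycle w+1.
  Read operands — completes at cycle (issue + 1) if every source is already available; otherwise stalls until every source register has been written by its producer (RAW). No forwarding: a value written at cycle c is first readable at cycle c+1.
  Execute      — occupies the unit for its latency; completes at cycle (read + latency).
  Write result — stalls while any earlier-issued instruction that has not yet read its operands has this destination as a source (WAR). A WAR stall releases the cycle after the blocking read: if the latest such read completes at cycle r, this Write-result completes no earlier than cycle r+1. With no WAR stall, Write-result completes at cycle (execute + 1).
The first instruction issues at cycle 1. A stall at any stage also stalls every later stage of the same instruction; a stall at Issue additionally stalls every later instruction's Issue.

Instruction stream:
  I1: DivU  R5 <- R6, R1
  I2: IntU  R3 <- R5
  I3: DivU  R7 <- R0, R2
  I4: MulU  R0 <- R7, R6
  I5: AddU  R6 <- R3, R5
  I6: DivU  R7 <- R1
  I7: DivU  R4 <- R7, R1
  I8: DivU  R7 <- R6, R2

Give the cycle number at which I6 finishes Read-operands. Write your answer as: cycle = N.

cycle = 22

c1: issue I1 (DivU)
c2: I1 read-ops; issue I2 (IntU)
c9: I1 finished on DivU
c10: I1→R5
c11: I2 read-ops; issue I3 (DivU)
c12: I2 finished on IntU; I3 read-ops; issue I4 (MulU)
c13: I2→R3; issue I5 (AddU)
c14: I5 read-ops
c16: I5 finished on AddU
c19: I3 finished on DivU
c20: I3→R7
c21: I4 read-ops; issue I6 (DivU)
c22: I5→R6; I6 read-ops
c24: I4 finished on MulU
c25: I4→R0
c29: I6 finished on DivU
c30: I6→R7
c31: issue I7 (DivU)
c32: I7 read-ops
c39: I7 finished on DivU
c40: I7→R4
c41: issue I8 (DivU)
c42: I8 read-ops
c49: I8 finished on DivU
c50: I8→R7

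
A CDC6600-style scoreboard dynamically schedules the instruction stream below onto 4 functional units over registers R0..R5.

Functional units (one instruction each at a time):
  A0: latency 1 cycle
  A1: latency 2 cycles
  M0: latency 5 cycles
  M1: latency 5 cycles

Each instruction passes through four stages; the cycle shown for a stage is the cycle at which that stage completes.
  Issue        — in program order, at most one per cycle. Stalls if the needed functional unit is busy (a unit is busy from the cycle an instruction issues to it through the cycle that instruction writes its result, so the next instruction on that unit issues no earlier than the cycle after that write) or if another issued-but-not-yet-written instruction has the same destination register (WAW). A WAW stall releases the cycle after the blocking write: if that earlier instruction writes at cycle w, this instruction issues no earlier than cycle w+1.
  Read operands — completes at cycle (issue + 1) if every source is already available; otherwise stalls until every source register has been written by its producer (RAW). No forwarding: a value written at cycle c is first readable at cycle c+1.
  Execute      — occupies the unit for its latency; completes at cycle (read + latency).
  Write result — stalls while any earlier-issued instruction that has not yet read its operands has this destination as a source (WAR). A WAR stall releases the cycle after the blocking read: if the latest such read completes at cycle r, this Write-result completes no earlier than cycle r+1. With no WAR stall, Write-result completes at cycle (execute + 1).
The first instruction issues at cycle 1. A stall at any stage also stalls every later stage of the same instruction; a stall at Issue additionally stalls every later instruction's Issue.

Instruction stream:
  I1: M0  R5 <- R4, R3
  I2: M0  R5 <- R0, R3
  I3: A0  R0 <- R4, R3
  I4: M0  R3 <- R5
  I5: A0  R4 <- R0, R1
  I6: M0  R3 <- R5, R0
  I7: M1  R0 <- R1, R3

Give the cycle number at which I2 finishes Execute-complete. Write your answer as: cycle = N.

cycle = 15

[1] I1 dispatched to M0
[2] I1 operands ready
[7] I1 complete
[8] R5←I1
[9] I2 dispatched to M0
[10] I2 operands ready, I3 dispatched to A0
[11] I3 operands ready
[12] I3 complete
[13] R0←I3
[15] I2 complete
[16] R5←I2
[17] I4 dispatched to M0
[18] I4 operands ready, I5 dispatched to A0
[19] I5 operands ready
[20] I5 complete
[21] R4←I5
[23] I4 complete
[24] R3←I4
[25] I6 dispatched to M0
[26] I6 operands ready, I7 dispatched to M1
[31] I6 complete
[32] R3←I6
[33] I7 operands ready
[38] I7 complete
[39] R0←I7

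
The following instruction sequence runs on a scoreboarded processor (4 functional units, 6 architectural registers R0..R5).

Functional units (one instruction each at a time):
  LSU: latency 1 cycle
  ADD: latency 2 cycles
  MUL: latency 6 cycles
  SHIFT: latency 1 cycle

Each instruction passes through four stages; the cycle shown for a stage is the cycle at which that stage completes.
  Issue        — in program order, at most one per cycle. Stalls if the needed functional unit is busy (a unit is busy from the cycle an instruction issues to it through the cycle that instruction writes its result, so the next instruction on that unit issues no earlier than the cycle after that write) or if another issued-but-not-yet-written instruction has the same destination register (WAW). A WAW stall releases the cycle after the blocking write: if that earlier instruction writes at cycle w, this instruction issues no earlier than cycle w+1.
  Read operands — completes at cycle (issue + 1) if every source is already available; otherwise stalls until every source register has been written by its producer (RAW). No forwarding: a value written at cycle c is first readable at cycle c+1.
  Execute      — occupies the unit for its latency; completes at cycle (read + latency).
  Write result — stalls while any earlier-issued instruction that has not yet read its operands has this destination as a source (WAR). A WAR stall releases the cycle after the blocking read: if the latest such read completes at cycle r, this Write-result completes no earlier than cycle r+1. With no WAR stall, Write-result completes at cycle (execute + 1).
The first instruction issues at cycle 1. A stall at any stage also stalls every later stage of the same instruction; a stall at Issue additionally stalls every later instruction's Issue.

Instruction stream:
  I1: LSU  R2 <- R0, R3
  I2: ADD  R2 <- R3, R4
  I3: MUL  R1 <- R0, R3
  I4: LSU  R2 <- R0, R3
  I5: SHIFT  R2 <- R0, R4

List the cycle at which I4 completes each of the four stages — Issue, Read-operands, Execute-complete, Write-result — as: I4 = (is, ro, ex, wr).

I4 = (10, 11, 12, 13)

[1] I1 dispatched to LSU
[2] I1 operands ready
[3] I1 complete
[4] R2←I1
[5] I2 dispatched to ADD
[6] I2 operands ready, I3 dispatched to MUL
[7] I3 operands ready
[8] I2 complete
[9] R2←I2
[10] I4 dispatched to LSU
[11] I4 operands ready
[12] I4 complete
[13] I3 complete, R2←I4
[14] R1←I3, I5 dispatched to SHIFT
[15] I5 operands ready
[16] I5 complete
[17] R2←I5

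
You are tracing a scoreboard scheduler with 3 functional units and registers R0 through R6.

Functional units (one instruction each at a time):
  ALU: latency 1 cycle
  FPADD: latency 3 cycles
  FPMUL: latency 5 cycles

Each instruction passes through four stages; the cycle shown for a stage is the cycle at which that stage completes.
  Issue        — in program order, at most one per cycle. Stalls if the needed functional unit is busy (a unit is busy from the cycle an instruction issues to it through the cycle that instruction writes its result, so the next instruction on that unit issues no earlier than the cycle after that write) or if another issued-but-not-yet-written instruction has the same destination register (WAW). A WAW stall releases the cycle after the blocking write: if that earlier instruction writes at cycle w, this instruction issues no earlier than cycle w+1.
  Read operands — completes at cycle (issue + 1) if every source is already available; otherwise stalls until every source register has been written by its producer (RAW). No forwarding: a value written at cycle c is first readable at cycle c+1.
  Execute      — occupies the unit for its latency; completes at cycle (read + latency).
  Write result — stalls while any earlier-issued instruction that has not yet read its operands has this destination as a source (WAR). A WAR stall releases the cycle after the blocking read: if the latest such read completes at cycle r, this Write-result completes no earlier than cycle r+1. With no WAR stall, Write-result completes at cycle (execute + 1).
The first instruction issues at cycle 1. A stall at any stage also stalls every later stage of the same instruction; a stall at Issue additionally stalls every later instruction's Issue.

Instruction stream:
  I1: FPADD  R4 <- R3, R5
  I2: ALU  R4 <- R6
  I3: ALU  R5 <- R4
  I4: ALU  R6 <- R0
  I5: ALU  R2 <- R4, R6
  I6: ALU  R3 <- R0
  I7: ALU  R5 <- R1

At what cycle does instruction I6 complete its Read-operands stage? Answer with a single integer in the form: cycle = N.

cycle = 24

I1: IS=1 RO=2 EX=5 WR=6
I2: IS=7 RO=8 EX=9 WR=10  [WAW R4: wait I1 write@6]
I3: IS=11 RO=12 EX=13 WR=14  [struct: ALU busy until I2 writes@10]
I4: IS=15 RO=16 EX=17 WR=18  [struct: ALU busy until I3 writes@14]
I5: IS=19 RO=20 EX=21 WR=22  [struct: ALU busy until I4 writes@18]
I6: IS=23 RO=24 EX=25 WR=26  [struct: ALU busy until I5 writes@22]
I7: IS=27 RO=28 EX=29 WR=30  [struct: ALU busy until I6 writes@26]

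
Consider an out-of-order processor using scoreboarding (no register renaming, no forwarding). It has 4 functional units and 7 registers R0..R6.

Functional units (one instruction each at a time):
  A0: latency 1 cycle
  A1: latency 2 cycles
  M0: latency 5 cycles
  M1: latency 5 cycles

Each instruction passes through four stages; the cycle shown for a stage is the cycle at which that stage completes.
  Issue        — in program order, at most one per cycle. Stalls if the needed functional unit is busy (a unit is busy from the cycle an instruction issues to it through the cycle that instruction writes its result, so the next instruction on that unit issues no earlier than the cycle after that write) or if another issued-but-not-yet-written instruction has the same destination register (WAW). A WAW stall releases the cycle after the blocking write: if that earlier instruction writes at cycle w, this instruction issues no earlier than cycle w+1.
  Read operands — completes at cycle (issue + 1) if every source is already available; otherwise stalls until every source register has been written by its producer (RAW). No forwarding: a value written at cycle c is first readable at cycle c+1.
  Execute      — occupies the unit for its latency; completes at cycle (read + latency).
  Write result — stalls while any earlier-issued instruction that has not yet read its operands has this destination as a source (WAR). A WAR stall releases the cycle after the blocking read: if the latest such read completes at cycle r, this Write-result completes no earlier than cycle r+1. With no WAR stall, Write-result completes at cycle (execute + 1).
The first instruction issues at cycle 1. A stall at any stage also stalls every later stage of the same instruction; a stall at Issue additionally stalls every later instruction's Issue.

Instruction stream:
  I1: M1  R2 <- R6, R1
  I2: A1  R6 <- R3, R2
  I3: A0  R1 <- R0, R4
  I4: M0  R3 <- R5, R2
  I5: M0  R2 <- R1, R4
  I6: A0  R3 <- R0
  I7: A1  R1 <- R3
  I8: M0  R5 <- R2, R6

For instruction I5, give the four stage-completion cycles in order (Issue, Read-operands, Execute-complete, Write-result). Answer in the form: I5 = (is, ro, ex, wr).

cycle 1: I1 issues→M1
cycle 2: I1 reads · I2 issues→A1
cycle 3: I3 issues→A0
cycle 4: I3 reads · I4 issues→M0
cycle 5: I3 exec-done
cycle 6: I3 writes R1
cycle 7: I1 exec-done
cycle 8: I1 writes R2
cycle 9: I2 reads · I4 reads
cycle 11: I2 exec-done
cycle 12: I2 writes R6
cycle 14: I4 exec-done
cycle 15: I4 writes R3
cycle 16: I5 issues→M0
cycle 17: I5 reads · I6 issues→A0
cycle 18: I6 reads · I7 issues→A1
cycle 19: I6 exec-done
cycle 20: I6 writes R3
cycle 21: I7 reads
cycle 22: I5 exec-done
cycle 23: I5 writes R2 · I7 exec-done
cycle 24: I7 writes R1 · I8 issues→M0
cycle 25: I8 reads
cycle 30: I8 exec-done
cycle 31: I8 writes R5

I5 = (16, 17, 22, 23)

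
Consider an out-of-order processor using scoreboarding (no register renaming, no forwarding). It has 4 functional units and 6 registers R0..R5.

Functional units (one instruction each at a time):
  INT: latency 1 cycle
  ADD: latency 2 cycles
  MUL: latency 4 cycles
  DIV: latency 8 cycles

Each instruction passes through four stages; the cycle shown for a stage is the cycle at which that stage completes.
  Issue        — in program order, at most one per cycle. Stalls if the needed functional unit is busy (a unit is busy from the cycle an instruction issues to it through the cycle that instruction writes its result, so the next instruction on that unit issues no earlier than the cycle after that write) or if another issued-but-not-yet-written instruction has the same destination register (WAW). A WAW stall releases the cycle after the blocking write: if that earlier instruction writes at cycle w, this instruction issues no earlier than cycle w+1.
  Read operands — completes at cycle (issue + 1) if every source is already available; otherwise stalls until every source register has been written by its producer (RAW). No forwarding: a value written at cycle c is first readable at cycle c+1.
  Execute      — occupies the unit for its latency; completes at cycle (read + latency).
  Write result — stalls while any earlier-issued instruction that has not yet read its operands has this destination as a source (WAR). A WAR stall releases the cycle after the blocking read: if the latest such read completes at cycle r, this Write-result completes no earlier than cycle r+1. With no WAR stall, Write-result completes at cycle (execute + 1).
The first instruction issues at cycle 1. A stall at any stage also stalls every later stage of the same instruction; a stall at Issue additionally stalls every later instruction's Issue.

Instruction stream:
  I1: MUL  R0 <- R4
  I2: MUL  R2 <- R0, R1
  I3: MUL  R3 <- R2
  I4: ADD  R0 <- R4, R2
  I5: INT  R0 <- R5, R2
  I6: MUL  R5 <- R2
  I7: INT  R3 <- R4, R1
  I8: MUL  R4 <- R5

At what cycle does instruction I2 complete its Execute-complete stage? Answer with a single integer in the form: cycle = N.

cycle = 13

[1] I1 issues→MUL
[2] I1 reads
[6] I1 exec-done
[7] I1 writes R0
[8] I2 issues→MUL
[9] I2 reads
[13] I2 exec-done
[14] I2 writes R2
[15] I3 issues→MUL
[16] I3 reads | I4 issues→ADD
[17] I4 reads
[19] I4 exec-done
[20] I3 exec-done | I4 writes R0
[21] I3 writes R3 | I5 issues→INT
[22] I5 reads | I6 issues→MUL
[23] I5 exec-done | I6 reads
[24] I5 writes R0
[25] I7 issues→INT
[26] I7 reads
[27] I6 exec-done | I7 exec-done
[28] I6 writes R5 | I7 writes R3
[29] I8 issues→MUL
[30] I8 reads
[34] I8 exec-done
[35] I8 writes R4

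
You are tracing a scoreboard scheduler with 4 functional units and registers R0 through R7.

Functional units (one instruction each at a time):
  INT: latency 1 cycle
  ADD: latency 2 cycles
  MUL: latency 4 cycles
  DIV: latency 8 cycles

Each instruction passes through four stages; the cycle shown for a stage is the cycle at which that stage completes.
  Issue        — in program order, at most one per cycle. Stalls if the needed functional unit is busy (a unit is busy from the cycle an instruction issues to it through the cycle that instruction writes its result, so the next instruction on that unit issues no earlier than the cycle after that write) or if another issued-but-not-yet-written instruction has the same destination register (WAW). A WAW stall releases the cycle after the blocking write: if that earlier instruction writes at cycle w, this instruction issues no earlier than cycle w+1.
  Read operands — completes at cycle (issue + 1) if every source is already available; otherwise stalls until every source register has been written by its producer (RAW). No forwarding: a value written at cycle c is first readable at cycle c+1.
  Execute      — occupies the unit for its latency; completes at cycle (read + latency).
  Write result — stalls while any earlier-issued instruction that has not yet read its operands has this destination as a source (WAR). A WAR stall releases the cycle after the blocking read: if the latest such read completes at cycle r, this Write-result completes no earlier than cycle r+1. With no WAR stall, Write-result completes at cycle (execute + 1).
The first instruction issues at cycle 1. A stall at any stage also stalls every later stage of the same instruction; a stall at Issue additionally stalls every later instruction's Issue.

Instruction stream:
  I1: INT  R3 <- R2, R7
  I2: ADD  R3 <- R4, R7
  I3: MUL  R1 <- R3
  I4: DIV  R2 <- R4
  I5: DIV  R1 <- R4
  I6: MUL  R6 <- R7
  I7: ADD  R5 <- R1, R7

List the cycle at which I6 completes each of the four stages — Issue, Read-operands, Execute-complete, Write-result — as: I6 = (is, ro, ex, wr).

c1: I1→INT
c2: I1 RO
c3: I1 EX
c4: I1 WR R3
c5: I2→ADD
c6: I2 RO; I3→MUL
c7: I4→DIV
c8: I2 EX; I4 RO
c9: I2 WR R3
c10: I3 RO
c14: I3 EX
c15: I3 WR R1
c16: I4 EX
c17: I4 WR R2
c18: I5→DIV
c19: I5 RO; I6→MUL
c20: I6 RO; I7→ADD
c24: I6 EX
c25: I6 WR R6
c27: I5 EX
c28: I5 WR R1
c29: I7 RO
c31: I7 EX
c32: I7 WR R5

I6 = (19, 20, 24, 25)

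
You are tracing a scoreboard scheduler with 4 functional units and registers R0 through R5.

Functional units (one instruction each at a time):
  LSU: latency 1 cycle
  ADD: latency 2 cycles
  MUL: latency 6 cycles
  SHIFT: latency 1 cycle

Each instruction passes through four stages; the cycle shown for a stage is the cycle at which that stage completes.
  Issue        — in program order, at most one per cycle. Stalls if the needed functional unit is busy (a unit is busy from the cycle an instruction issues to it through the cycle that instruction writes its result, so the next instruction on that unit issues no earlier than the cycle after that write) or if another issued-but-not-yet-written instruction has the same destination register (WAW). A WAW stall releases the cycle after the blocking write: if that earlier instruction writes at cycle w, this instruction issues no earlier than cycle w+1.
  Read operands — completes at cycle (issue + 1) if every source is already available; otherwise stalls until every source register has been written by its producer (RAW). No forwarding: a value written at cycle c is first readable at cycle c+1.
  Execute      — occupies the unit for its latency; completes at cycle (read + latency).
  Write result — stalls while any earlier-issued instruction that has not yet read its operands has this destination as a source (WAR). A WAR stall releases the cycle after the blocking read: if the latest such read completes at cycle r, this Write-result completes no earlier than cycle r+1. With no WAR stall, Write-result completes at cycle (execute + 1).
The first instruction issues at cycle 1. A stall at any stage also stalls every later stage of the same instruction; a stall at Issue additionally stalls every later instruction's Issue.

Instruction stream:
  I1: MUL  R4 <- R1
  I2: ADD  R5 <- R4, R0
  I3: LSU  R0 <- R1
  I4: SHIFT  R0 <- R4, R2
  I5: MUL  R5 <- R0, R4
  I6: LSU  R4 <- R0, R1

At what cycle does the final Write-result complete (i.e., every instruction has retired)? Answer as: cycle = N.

t=1  I1 issues→MUL
t=2  I1 reads | I2 issues→ADD
t=3  I3 issues→LSU
t=4  I3 reads
t=5  I3 exec-done
t=8  I1 exec-done
t=9  I1 writes R4
t=10  I2 reads
t=11  I3 writes R0
t=12  I2 exec-done | I4 issues→SHIFT
t=13  I2 writes R5 | I4 reads
t=14  I4 exec-done | I5 issues→MUL
t=15  I4 writes R0 | I6 issues→LSU
t=16  I5 reads | I6 reads
t=17  I6 exec-done
t=18  I6 writes R4
t=22  I5 exec-done
t=23  I5 writes R5

cycle = 23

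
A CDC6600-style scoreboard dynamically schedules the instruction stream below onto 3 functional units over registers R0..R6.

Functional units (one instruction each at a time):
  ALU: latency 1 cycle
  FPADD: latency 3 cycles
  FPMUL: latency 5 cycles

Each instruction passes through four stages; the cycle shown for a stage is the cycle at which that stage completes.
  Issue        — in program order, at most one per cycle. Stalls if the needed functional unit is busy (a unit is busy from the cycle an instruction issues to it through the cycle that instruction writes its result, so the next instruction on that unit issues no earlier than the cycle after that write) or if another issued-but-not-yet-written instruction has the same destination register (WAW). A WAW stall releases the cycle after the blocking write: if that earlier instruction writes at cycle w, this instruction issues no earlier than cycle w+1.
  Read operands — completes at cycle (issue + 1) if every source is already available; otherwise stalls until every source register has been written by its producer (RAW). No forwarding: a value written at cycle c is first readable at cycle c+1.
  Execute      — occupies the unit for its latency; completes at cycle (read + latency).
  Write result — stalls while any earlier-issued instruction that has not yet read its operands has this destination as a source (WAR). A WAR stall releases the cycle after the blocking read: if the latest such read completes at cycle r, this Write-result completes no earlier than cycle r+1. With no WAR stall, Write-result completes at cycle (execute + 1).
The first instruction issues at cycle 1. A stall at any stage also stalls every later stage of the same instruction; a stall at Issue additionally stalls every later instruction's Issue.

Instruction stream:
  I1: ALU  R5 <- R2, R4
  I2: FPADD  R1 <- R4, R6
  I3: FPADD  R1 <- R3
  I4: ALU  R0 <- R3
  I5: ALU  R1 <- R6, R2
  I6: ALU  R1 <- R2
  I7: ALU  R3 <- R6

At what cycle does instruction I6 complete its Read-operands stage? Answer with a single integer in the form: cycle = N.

cycle = 19

  I1 | 1 | 2 | 3 | 4
  I2 | 2 | 3 | 6 | 7
  I3 | 8 | 9 | 12 | 13   struct: FPADD busy until I2 writes@7
  I4 | 9 | 10 | 11 | 12
  I5 | 14 | 15 | 16 | 17   WAW R1: wait I3 write@13
  I6 | 18 | 19 | 20 | 21   struct: ALU busy until I5 writes@17
  I7 | 22 | 23 | 24 | 25   struct: ALU busy until I6 writes@21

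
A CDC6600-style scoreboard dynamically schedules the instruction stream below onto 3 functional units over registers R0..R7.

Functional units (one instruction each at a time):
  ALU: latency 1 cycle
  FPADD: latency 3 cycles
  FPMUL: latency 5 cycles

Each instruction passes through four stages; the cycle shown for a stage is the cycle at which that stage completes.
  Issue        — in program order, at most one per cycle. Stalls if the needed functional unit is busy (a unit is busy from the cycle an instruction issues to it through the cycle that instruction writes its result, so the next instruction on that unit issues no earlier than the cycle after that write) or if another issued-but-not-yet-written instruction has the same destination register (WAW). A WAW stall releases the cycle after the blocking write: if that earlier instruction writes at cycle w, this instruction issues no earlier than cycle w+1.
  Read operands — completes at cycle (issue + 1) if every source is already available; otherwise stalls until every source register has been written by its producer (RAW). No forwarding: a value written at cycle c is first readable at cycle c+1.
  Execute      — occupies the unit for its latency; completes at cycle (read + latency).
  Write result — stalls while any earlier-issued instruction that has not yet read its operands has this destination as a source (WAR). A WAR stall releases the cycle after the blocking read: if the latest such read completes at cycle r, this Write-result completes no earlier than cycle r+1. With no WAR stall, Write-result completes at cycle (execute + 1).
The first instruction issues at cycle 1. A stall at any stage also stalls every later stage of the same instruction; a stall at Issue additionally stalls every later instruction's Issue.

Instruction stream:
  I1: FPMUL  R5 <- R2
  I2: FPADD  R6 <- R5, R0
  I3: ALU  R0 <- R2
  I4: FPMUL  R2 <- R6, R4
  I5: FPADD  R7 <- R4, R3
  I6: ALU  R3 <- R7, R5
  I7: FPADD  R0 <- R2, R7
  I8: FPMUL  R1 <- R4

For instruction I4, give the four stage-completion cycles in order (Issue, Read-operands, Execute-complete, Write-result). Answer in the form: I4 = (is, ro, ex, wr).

I4 = (9, 14, 19, 20)

[1] I1 dispatched to FPMUL
[2] I1 operands ready · I2 dispatched to FPADD
[3] I3 dispatched to ALU
[4] I3 operands ready
[5] I3 complete
[7] I1 complete
[8] R5←I1
[9] I2 operands ready · I4 dispatched to FPMUL
[10] R0←I3
[12] I2 complete
[13] R6←I2
[14] I4 operands ready · I5 dispatched to FPADD
[15] I5 operands ready · I6 dispatched to ALU
[18] I5 complete
[19] I4 complete · R7←I5
[20] R2←I4 · I6 operands ready · I7 dispatched to FPADD
[21] I6 complete · I7 operands ready · I8 dispatched to FPMUL
[22] R3←I6 · I8 operands ready
[24] I7 complete
[25] R0←I7
[27] I8 complete
[28] R1←I8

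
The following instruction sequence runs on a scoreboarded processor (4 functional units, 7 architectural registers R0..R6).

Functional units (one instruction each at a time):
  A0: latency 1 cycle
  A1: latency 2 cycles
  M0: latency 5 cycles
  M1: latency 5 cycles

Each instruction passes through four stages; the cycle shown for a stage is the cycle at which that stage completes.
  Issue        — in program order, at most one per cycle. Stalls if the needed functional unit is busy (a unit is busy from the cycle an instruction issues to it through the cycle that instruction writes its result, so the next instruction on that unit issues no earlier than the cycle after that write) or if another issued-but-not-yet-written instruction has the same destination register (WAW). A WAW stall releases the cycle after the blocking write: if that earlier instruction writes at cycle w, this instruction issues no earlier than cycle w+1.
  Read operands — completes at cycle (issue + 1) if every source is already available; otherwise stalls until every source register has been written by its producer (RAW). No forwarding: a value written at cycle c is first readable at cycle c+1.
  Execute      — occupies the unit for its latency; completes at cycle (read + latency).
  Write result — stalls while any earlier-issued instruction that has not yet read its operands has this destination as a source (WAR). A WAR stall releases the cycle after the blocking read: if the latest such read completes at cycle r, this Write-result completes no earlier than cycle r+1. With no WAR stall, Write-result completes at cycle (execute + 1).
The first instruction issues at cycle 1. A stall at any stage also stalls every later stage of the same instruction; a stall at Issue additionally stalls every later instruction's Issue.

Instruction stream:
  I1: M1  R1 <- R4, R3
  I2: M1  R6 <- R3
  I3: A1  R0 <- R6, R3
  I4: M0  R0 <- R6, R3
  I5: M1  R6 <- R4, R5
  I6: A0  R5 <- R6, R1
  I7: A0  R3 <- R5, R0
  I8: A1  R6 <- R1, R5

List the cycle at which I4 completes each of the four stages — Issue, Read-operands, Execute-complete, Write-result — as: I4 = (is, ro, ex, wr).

I4 = (21, 22, 27, 28)

c1: I1 issues→M1
c2: I1 reads
c7: I1 exec-done
c8: I1 writes R1
c9: I2 issues→M1
c10: I2 reads · I3 issues→A1
c15: I2 exec-done
c16: I2 writes R6
c17: I3 reads
c19: I3 exec-done
c20: I3 writes R0
c21: I4 issues→M0
c22: I4 reads · I5 issues→M1
c23: I5 reads · I6 issues→A0
c27: I4 exec-done
c28: I4 writes R0 · I5 exec-done
c29: I5 writes R6
c30: I6 reads
c31: I6 exec-done
c32: I6 writes R5
c33: I7 issues→A0
c34: I7 reads · I8 issues→A1
c35: I7 exec-done · I8 reads
c36: I7 writes R3
c37: I8 exec-done
c38: I8 writes R6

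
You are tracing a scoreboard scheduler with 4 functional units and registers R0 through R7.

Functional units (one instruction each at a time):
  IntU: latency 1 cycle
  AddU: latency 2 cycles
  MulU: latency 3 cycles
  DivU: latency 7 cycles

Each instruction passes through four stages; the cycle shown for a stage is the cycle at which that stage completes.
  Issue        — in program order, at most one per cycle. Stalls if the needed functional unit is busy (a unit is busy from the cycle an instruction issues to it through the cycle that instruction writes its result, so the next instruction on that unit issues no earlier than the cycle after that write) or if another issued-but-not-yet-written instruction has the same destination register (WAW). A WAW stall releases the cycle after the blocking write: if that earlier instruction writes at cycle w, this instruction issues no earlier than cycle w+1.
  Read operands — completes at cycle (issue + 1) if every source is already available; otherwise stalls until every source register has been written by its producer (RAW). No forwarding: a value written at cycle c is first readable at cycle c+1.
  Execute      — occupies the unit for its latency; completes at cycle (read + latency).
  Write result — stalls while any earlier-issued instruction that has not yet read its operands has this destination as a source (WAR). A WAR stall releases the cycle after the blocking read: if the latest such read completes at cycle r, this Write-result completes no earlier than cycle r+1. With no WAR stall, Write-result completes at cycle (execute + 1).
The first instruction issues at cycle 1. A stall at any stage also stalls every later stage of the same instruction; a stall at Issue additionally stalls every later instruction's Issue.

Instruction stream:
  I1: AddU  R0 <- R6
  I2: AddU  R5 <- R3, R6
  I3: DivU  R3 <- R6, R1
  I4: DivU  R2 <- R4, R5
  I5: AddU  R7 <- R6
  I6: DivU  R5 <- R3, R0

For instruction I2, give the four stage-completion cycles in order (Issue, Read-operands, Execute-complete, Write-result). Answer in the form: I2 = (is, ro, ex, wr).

t=1  issue I1 (AddU)
t=2  I1 read-ops
t=4  I1 finished on AddU
t=5  I1→R0
t=6  issue I2 (AddU)
t=7  I2 read-ops | issue I3 (DivU)
t=8  I3 read-ops
t=9  I2 finished on AddU
t=10  I2→R5
t=15  I3 finished on DivU
t=16  I3→R3
t=17  issue I4 (DivU)
t=18  I4 read-ops | issue I5 (AddU)
t=19  I5 read-ops
t=21  I5 finished on AddU
t=22  I5→R7
t=25  I4 finished on DivU
t=26  I4→R2
t=27  issue I6 (DivU)
t=28  I6 read-ops
t=35  I6 finished on DivU
t=36  I6→R5

I2 = (6, 7, 9, 10)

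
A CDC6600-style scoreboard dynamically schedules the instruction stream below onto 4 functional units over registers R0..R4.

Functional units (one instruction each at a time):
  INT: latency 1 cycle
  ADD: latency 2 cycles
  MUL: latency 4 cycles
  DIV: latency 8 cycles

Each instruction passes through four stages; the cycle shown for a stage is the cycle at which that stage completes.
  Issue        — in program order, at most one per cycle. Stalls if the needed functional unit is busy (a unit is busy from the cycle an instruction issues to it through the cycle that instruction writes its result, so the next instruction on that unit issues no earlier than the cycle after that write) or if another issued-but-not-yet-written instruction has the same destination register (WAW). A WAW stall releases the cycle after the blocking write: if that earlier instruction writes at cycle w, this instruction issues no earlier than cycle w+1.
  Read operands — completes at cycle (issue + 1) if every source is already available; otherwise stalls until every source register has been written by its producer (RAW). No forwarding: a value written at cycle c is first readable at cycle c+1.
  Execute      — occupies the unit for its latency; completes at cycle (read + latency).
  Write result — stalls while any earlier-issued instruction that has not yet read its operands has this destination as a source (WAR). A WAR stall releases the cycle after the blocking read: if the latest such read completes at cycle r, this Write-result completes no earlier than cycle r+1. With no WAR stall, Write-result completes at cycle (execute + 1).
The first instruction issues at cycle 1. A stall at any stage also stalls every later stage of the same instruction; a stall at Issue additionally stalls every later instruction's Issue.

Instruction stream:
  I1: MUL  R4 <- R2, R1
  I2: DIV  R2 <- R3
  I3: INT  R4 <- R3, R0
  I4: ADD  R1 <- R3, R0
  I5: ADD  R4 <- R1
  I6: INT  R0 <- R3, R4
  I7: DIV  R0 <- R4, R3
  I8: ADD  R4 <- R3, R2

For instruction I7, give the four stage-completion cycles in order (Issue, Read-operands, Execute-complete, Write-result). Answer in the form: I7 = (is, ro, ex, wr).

I7 = (22, 23, 31, 32)

cycle 1: I1 dispatched to MUL
cycle 2: I1 operands ready; I2 dispatched to DIV
cycle 3: I2 operands ready
cycle 6: I1 complete
cycle 7: R4←I1
cycle 8: I3 dispatched to INT
cycle 9: I3 operands ready; I4 dispatched to ADD
cycle 10: I3 complete; I4 operands ready
cycle 11: I2 complete; R4←I3
cycle 12: R2←I2; I4 complete
cycle 13: R1←I4
cycle 14: I5 dispatched to ADD
cycle 15: I5 operands ready; I6 dispatched to INT
cycle 17: I5 complete
cycle 18: R4←I5
cycle 19: I6 operands ready
cycle 20: I6 complete
cycle 21: R0←I6
cycle 22: I7 dispatched to DIV
cycle 23: I7 operands ready; I8 dispatched to ADD
cycle 24: I8 operands ready
cycle 26: I8 complete
cycle 27: R4←I8
cycle 31: I7 complete
cycle 32: R0←I7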